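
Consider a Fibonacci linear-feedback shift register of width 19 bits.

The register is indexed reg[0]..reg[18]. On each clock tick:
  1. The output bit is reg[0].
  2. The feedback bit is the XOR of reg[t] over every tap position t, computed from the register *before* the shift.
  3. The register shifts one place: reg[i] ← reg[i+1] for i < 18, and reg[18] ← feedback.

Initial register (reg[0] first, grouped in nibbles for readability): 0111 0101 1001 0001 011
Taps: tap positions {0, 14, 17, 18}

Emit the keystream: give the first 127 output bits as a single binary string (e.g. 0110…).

tick  register→output (feedback)
  0  0111010110010001011→0 (0)
  1  1110101100100010110→1 (1)
  2  1101011001000101101→1 (0)
  3  1010110010001011010→1 (1)
  4  0101100100010110101→0 (0)
  5  1011001000101101010→1 (0)
  6  0110010001011010100→0 (1)
  7  1100100010110101001→1 (0)
  8  1001000101101010010→1 (1)
  9  0010001011010100101→0 (1)
 10  0100010110101001011→0 (0)
 11  1000101101010010110→1 (1)
 12  0001011010100101101→0 (1)
 13  0010110101001011011→0 (1)
 14  0101101010010110111→0 (1)
 15  1011010100101101111→1 (1)
 16  0110101001011011111→0 (1)
 17  1101010010110111111→1 (0)
 18  1010100101101111110→1 (1)
 19  0101001011011111101→0 (0)
 20  1010010110111111010→1 (1)
 21  0100101101111110101→0 (0)
 22  1001011011111101010→1 (0)
 23  0010110111111010100→0 (1)
 24  0101101111110101001→0 (1)
 25  1011011111101010011→1 (0)
 26  0110111111010100110→0 (1)
 27  1101111110101001101→1 (0)
 28  1011111101010011010→1 (1)
 29  0111111010100110101→0 (0)
 30  1111110101001101010→1 (0)
 31  1111101010011010100→1 (0)
 32  1111010100110101000→1 (1)
 33  1110101001101010001→1 (1)
 34  1101010011010100011→1 (1)
 35  1010100110101000111→1 (1)
 36  0101001101010001111→0 (0)
 37  1010011010100011110→1 (1)
 38  0100110101000111101→0 (0)
 39  1001101010001111010→1 (1)
 40  0011010100011110101→0 (0)
 41  0110101000111101010→0 (1)
 42  1101010001111010101→1 (1)
 43  1010100011110101011→1 (1)
 44  0101000111101010111→0 (1)
 45  1010001111010101111→1 (1)
 46  0100011110101011111→0 (1)
 47  1000111101010111111→1 (0)
 48  0001111010101111110→0 (0)
 49  0011110101011111100→0 (1)
 50  0111101010111111001→0 (0)
 51  1111010101111110010→1 (1)
 52  1110101011111100101→1 (0)
 53  1101010111111001010→1 (0)
 54  1010101111110010100→1 (0)
 55  0101011111100101000→0 (0)
 56  1010111111001010000→1 (0)
 57  0101111110010100000→0 (0)
 58  1011111100101000000→1 (1)
 59  0111111001010000001→0 (1)
 60  1111110010100000011→1 (1)
 61  1111100101000000111→1 (1)
 62  1111001010000001111→1 (1)
 63  1110010100000011111→1 (0)
 64  1100101000000111110→1 (1)
 65  1001010000001111101→1 (1)
 66  0010100000011111011→0 (1)
 67  0101000000111110111→0 (1)
 68  1010000001111101111→1 (1)
 69  0100000011111011111→0 (1)
 70  1000000111110111111→1 (0)
 71  0000001111101111110→0 (0)
 72  0000011111011111100→0 (1)
 73  0000111110111111001→0 (0)
 74  0001111101111110010→0 (0)
 75  0011111011111100100→0 (0)
 76  0111110111111001000→0 (0)
 77  1111101111110010000→1 (0)
 78  1111011111100100000→1 (1)
 79  1110111111001000001→1 (0)
 80  1101111110010000010→1 (0)
 81  1011111100100000100→1 (1)
 82  0111111001000001001→0 (1)
 83  1111110010000010011→1 (0)
 84  1111100100000100110→1 (0)
 85  1111001000001001100→1 (1)
 86  1110010000010011001→1 (1)
 87  1100100000100110011→1 (0)
 88  1001000001001100110→1 (0)
 89  0010000010011001100→0 (0)
 90  0100000100110011000→0 (1)
 91  1000001001100110001→1 (1)
 92  0000010011001100011→0 (0)
 93  0000100110011000110→0 (1)
 94  0001001100110001101→0 (1)
 95  0010011001100011011→0 (1)
 96  0100110011000110111→0 (1)
 97  1001100110001101111→1 (1)
 98  0011001100011011111→0 (1)
 99  0110011000110111111→0 (1)
100  1100110001101111111→1 (0)
101  1001100011011111110→1 (1)
102  0011000110111111101→0 (0)
103  0110001101111111010→0 (0)
104  1100011011111110100→1 (0)
105  1000110111111101000→1 (1)
106  0001101111111010001→0 (0)
107  0011011111110100010→0 (1)
108  0110111111101000101→0 (1)
109  1101111111010001011→1 (1)
110  1011111110100010111→1 (0)
111  0111111101000101110→0 (1)
112  1111111010001011101→1 (1)
113  1111110100010111011→1 (0)
114  1111101000101110110→1 (1)
115  1111010001011101101→1 (0)
116  1110100010111011010→1 (1)
117  1101000101110110101→1 (1)
118  1010001011101101011→1 (1)
119  0100010111011010111→0 (1)
120  1000101110110101111→1 (1)
121  0001011101101011111→0 (1)
122  0010111011010111111→0 (1)
123  0101110110101111111→0 (1)
124  1011101101011111111→1 (0)
125  0111011010111111110→0 (0)
126  1110110101111111100→1 (0)

0111010110010001011010100101101111110101001101010001111010101111110010100000011111011111100100000100110011000110111111101000101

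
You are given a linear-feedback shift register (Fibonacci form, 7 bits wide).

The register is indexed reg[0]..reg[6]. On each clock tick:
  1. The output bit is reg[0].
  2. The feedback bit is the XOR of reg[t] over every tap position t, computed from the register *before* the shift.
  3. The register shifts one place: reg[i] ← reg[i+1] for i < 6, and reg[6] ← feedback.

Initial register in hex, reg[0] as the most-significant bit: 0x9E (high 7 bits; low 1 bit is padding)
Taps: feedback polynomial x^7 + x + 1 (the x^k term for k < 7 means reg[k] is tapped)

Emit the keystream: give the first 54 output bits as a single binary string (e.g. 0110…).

step | reg (before) | out | fb
   0 | 1001111 | 1 | 1
   1 | 0011111 | 0 | 0
   2 | 0111110 | 0 | 1
   3 | 1111101 | 1 | 0
   4 | 1111010 | 1 | 0
   5 | 1110100 | 1 | 0
   6 | 1101000 | 1 | 0
   7 | 1010000 | 1 | 1
   8 | 0100001 | 0 | 1
   9 | 1000011 | 1 | 1
  10 | 0000111 | 0 | 0
  11 | 0001110 | 0 | 0
  12 | 0011100 | 0 | 0
  13 | 0111000 | 0 | 1
  14 | 1110001 | 1 | 0
  15 | 1100010 | 1 | 0
  16 | 1000100 | 1 | 1
  17 | 0001001 | 0 | 0
  18 | 0010010 | 0 | 0
  19 | 0100100 | 0 | 1
  20 | 1001001 | 1 | 1
  21 | 0010011 | 0 | 0
  22 | 0100110 | 0 | 1
  23 | 1001101 | 1 | 1
  24 | 0011011 | 0 | 0
  25 | 0110110 | 0 | 1
  26 | 1101101 | 1 | 0
  27 | 1011010 | 1 | 1
  28 | 0110101 | 0 | 1
  29 | 1101011 | 1 | 0
  30 | 1010110 | 1 | 1
  31 | 0101101 | 0 | 1
  32 | 1011011 | 1 | 1
  33 | 0110111 | 0 | 1
  34 | 1101111 | 1 | 0
  35 | 1011110 | 1 | 1
  36 | 0111101 | 0 | 1
  37 | 1111011 | 1 | 0
  38 | 1110110 | 1 | 0
  39 | 1101100 | 1 | 0
  40 | 1011000 | 1 | 1
  41 | 0110001 | 0 | 1
  42 | 1100011 | 1 | 0
  43 | 1000110 | 1 | 1
  44 | 0001101 | 0 | 0
  45 | 0011010 | 0 | 0
  46 | 0110100 | 0 | 1
  47 | 1101001 | 1 | 0
  48 | 1010010 | 1 | 1
  49 | 0100101 | 0 | 1
  50 | 1001011 | 1 | 1
  51 | 0010111 | 0 | 0
  52 | 0101110 | 0 | 1
  53 | 1011101 | 1 | 1

100111110100001110001001001101101011011110110001101001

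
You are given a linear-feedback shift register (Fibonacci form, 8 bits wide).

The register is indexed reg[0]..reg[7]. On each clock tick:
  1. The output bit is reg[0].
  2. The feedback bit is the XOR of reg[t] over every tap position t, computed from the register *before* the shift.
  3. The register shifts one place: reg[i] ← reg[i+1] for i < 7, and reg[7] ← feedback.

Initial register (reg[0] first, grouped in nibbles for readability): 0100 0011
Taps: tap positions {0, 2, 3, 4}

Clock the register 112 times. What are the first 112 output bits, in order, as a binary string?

tick  register→output (feedback)
  0  01000011→0 (0)
  1  10000110→1 (1)
  2  00001101→0 (1)
  3  00011011→0 (0)
  4  00110110→0 (0)
  5  01101100→0 (0)
  6  11011000→1 (1)
  7  10110001→1 (1)
  8  01100011→0 (1)
  9  11000111→1 (1)
 10  10001111→1 (0)
 11  00011110→0 (0)
 12  00111100→0 (1)
 13  01111001→0 (1)
 14  11110011→1 (1)
 15  11100111→1 (0)
 16  11001110→1 (0)
 17  10011100→1 (1)
 18  00111001→0 (1)
 19  01110011→0 (0)
 20  11100110→1 (0)
 21  11001100→1 (0)
 22  10011000→1 (1)
 23  00110001→0 (0)
 24  01100010→0 (1)
 25  11000101→1 (1)
 26  10001011→1 (0)
 27  00010110→0 (1)
 28  00101101→0 (0)
 29  01011010→0 (0)
 30  10110100→1 (1)
 31  01101001→0 (0)
 32  11010010→1 (0)
 33  10100100→1 (0)
 34  01001000→0 (1)
 35  10010001→1 (0)
 36  00100010→0 (1)
 37  01000101→0 (0)
 38  10001010→1 (0)
 39  00010100→0 (1)
 40  00101001→0 (0)
 41  01010010→0 (1)
 42  10100101→1 (0)
 43  01001010→0 (1)
 44  10010101→1 (0)
 45  00101010→0 (0)
 46  01010100→0 (1)
 47  10101001→1 (1)
 48  01010011→0 (1)
 49  10100111→1 (0)
 50  01001110→0 (1)
 51  10011101→1 (1)
 52  00111011→0 (1)
 53  01110111→0 (0)
 54  11101110→1 (1)
 55  11011101→1 (1)
 56  10111011→1 (0)
 57  01110110→0 (0)
 58  11101100→1 (1)
 59  11011001→1 (1)
 60  10110011→1 (1)
 61  01100111→0 (1)
 62  11001111→1 (0)
 63  10011110→1 (1)
 64  00111101→0 (1)
 65  01111011→0 (1)
 66  11110111→1 (1)
 67  11101111→1 (1)
 68  11011111→1 (1)
 69  10111111→1 (0)
 70  01111110→0 (1)
 71  11111101→1 (0)
 72  11111010→1 (0)
 73  11110100→1 (1)
 74  11101001→1 (1)
 75  11010011→1 (0)
 76  10100110→1 (0)
 77  01001100→0 (1)
 78  10011001→1 (1)
 79  00110011→0 (0)
 80  01100110→0 (1)
 81  11001101→1 (0)
 82  10011010→1 (1)
 83  00110101→0 (0)
 84  01101010→0 (0)
 85  11010100→1 (0)
 86  10101000→1 (1)
 87  01010001→0 (1)
 88  10100011→1 (0)
 89  01000110→0 (0)
 90  10001100→1 (0)
 91  00011000→0 (0)
 92  00110000→0 (0)
 93  01100000→0 (1)
 94  11000001→1 (1)
 95  10000011→1 (1)
 96  00000111→0 (0)
 97  00001110→0 (1)
 98  00011101→0 (0)
 99  00111010→0 (1)
100  01110101→0 (0)
101  11101010→1 (1)
102  11010101→1 (0)
103  10101010→1 (1)
104  01010101→0 (1)
105  10101011→1 (1)
106  01010111→0 (1)
107  10101111→1 (1)
108  01011111→0 (0)
109  10111110→1 (0)
110  01111100→0 (1)
111  11111001→1 (0)

0100001101100011110011100110001011010010001010010101001110111011001111011111101001100110101000110000011101010101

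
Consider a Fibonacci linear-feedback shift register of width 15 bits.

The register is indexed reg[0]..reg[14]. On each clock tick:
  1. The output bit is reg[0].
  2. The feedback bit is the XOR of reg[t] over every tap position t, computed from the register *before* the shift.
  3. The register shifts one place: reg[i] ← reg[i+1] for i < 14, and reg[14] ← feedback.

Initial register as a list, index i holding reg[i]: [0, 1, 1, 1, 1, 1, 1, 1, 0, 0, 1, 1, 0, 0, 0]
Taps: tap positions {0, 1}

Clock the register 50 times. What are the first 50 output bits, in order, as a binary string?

step | reg (before) | out | fb
   0 | 011111110011000 | 0 | 1
   1 | 111111100110001 | 1 | 0
   2 | 111111001100010 | 1 | 0
   3 | 111110011000100 | 1 | 0
   4 | 111100110001000 | 1 | 0
   5 | 111001100010000 | 1 | 0
   6 | 110011000100000 | 1 | 0
   7 | 100110001000000 | 1 | 1
   8 | 001100010000001 | 0 | 0
   9 | 011000100000010 | 0 | 1
  10 | 110001000000101 | 1 | 0
  11 | 100010000001010 | 1 | 1
  12 | 000100000010101 | 0 | 0
  13 | 001000000101010 | 0 | 0
  14 | 010000001010100 | 0 | 1
  15 | 100000010101001 | 1 | 1
  16 | 000000101010011 | 0 | 0
  17 | 000001010100110 | 0 | 0
  18 | 000010101001100 | 0 | 0
  19 | 000101010011000 | 0 | 0
  20 | 001010100110000 | 0 | 0
  21 | 010101001100000 | 0 | 1
  22 | 101010011000001 | 1 | 1
  23 | 010100110000011 | 0 | 1
  24 | 101001100000111 | 1 | 1
  25 | 010011000001111 | 0 | 1
  26 | 100110000011111 | 1 | 1
  27 | 001100000111111 | 0 | 0
  28 | 011000001111110 | 0 | 1
  29 | 110000011111101 | 1 | 0
  30 | 100000111111010 | 1 | 1
  31 | 000001111110101 | 0 | 0
  32 | 000011111101010 | 0 | 0
  33 | 000111111010100 | 0 | 0
  34 | 001111110101000 | 0 | 0
  35 | 011111101010000 | 0 | 1
  36 | 111111010100001 | 1 | 0
  37 | 111110101000010 | 1 | 0
  38 | 111101010000100 | 1 | 0
  39 | 111010100001000 | 1 | 0
  40 | 110101000010000 | 1 | 0
  41 | 101010000100000 | 1 | 1
  42 | 010100001000001 | 0 | 1
  43 | 101000010000011 | 1 | 1
  44 | 010000100000111 | 0 | 1
  45 | 100001000001111 | 1 | 1
  46 | 000010000011111 | 0 | 0
  47 | 000100000111110 | 0 | 0
  48 | 001000001111100 | 0 | 0
  49 | 010000011111000 | 0 | 1

01111111001100010000001010100110000011111101010000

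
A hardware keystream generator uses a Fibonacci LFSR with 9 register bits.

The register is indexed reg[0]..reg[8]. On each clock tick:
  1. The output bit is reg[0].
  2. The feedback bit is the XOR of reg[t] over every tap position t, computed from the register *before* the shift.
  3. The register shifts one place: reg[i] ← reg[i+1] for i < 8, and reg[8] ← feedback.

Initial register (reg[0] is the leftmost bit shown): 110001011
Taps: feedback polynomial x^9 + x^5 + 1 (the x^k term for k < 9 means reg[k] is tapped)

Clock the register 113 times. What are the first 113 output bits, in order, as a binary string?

11000101101110010100100000100110011101000111110111100000111111111000011110111000010110011011011110100001110011000

tick  register→output (feedback)
  0  110001011→1 (0)
  1  100010110→1 (1)
  2  000101101→0 (1)
  3  001011011→0 (1)
  4  010110111→0 (0)
  5  101101110→1 (0)
  6  011011100→0 (1)
  7  110111001→1 (0)
  8  101110010→1 (1)
  9  011100101→0 (0)
 10  111001010→1 (0)
 11  110010100→1 (1)
 12  100101001→1 (0)
 13  001010010→0 (0)
 14  010100100→0 (0)
 15  101001000→1 (0)
 16  010010000→0 (0)
 17  100100000→1 (1)
 18  001000001→0 (0)
 19  010000010→0 (0)
 20  100000100→1 (1)
 21  000001001→0 (1)
 22  000010011→0 (0)
 23  000100110→0 (0)
 24  001001100→0 (1)
 25  010011001→0 (1)
 26  100110011→1 (1)
 27  001100111→0 (0)
 28  011001110→0 (1)
 29  110011101→1 (0)
 30  100111010→1 (0)
 31  001110100→0 (0)
 32  011101000→0 (1)
 33  111010001→1 (1)
 34  110100011→1 (1)
 35  101000111→1 (1)
 36  010001111→0 (1)
 37  100011111→1 (0)
 38  000111110→0 (1)
 39  001111101→0 (1)
 40  011111011→0 (1)
 41  111110111→1 (1)
 42  111101111→1 (0)
 43  111011110→1 (0)
 44  110111100→1 (0)
 45  101111000→1 (0)
 46  011110000→0 (0)
 47  111100000→1 (1)
 48  111000001→1 (1)
 49  110000011→1 (1)
 50  100000111→1 (1)
 51  000001111→0 (1)
 52  000011111→0 (1)
 53  000111111→0 (1)
 54  001111111→0 (1)
 55  011111111→0 (1)
 56  111111111→1 (0)
 57  111111110→1 (0)
 58  111111100→1 (0)
 59  111111000→1 (0)
 60  111110000→1 (1)
 61  111100001→1 (1)
 62  111000011→1 (1)
 63  110000111→1 (1)
 64  100001111→1 (0)
 65  000011110→0 (1)
 66  000111101→0 (1)
 67  001111011→0 (1)
 68  011110111→0 (0)
 69  111101110→1 (0)
 70  111011100→1 (0)
 71  110111000→1 (0)
 72  101110000→1 (1)
 73  011100001→0 (0)
 74  111000010→1 (1)
 75  110000101→1 (1)
 76  100001011→1 (0)
 77  000010110→0 (0)
 78  000101100→0 (1)
 79  001011001→0 (1)
 80  010110011→0 (0)
 81  101100110→1 (1)
 82  011001101→0 (1)
 83  110011011→1 (0)
 84  100110110→1 (1)
 85  001101101→0 (1)
 86  011011011→0 (1)
 87  110110111→1 (1)
 88  101101111→1 (0)
 89  011011110→0 (1)
 90  110111101→1 (0)
 91  101111010→1 (0)
 92  011110100→0 (0)
 93  111101000→1 (0)
 94  111010000→1 (1)
 95  110100001→1 (1)
 96  101000011→1 (1)
 97  010000111→0 (0)
 98  100001110→1 (0)
 99  000011100→0 (1)
100  000111001→0 (1)
101  001110011→0 (0)
102  011100110→0 (0)
103  111001100→1 (0)
104  110011000→1 (0)
105  100110000→1 (1)
106  001100001→0 (0)
107  011000010→0 (0)
108  110000100→1 (1)
109  100001001→1 (0)
110  000010010→0 (0)
111  000100100→0 (0)
112  001001000→0 (1)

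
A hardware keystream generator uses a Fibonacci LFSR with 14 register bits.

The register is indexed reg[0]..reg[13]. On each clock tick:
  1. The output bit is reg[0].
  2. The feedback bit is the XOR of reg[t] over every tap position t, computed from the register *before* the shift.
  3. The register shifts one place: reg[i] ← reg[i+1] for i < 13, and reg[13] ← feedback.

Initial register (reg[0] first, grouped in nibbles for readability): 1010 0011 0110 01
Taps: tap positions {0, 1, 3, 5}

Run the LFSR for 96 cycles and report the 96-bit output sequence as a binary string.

step | reg (before) | out | fb
   0 | 10100011011001 | 1 | 1
   1 | 01000110110011 | 0 | 0
   2 | 10001101100110 | 1 | 0
   3 | 00011011001100 | 0 | 1
   4 | 00110110011001 | 0 | 0
   5 | 01101100110010 | 0 | 0
   6 | 11011001100100 | 1 | 1
   7 | 10110011001001 | 1 | 0
   8 | 01100110010010 | 0 | 0
   9 | 11001100100100 | 1 | 1
  10 | 10011001001001 | 1 | 0
  11 | 00110010010010 | 0 | 1
  12 | 01100100100101 | 0 | 0
  13 | 11001001001010 | 1 | 0
  14 | 10010010010100 | 1 | 0
  15 | 00100100101000 | 0 | 1
  16 | 01001001010001 | 0 | 1
  17 | 10010010100011 | 1 | 0
  18 | 00100101000110 | 0 | 1
  19 | 01001010001101 | 0 | 1
  20 | 10010100011011 | 1 | 1
  21 | 00101000110111 | 0 | 0
  22 | 01010001101110 | 0 | 0
  23 | 10100011011100 | 1 | 1
  24 | 01000110111001 | 0 | 0
  25 | 10001101110010 | 1 | 0
  26 | 00011011100100 | 0 | 1
  27 | 00110111001001 | 0 | 0
  28 | 01101110010010 | 0 | 0
  29 | 11011100100100 | 1 | 0
  30 | 10111001001000 | 1 | 0
  31 | 01110010010000 | 0 | 0
  32 | 11100100100000 | 1 | 1
  33 | 11001001000001 | 1 | 0
  34 | 10010010000010 | 1 | 0
  35 | 00100100000100 | 0 | 1
  36 | 01001000001001 | 0 | 1
  37 | 10010000010011 | 1 | 0
  38 | 00100000100110 | 0 | 0
  39 | 01000001001100 | 0 | 1
  40 | 10000010011001 | 1 | 1
  41 | 00000100110011 | 0 | 1
  42 | 00001001100111 | 0 | 0
  43 | 00010011001110 | 0 | 1
  44 | 00100110011101 | 0 | 1
  45 | 01001100111011 | 0 | 0
  46 | 10011001110110 | 1 | 0
  47 | 00110011101100 | 0 | 1
  48 | 01100111011001 | 0 | 0
  49 | 11001110110010 | 1 | 1
  50 | 10011101100101 | 1 | 1
  51 | 00111011001011 | 0 | 1
  52 | 01110110010111 | 0 | 1
  53 | 11101100101111 | 1 | 1
  54 | 11011001011111 | 1 | 1
  55 | 10110010111111 | 1 | 0
  56 | 01100101111110 | 0 | 0
  57 | 11001011111100 | 1 | 0
  58 | 10010111111000 | 1 | 1
  59 | 00101111110001 | 0 | 1
  60 | 01011111100011 | 0 | 1
  61 | 10111111000111 | 1 | 1
  62 | 01111110001111 | 0 | 1
  63 | 11111100011111 | 1 | 0
  64 | 11111000111110 | 1 | 1
  65 | 11110001111101 | 1 | 1
  66 | 11100011111011 | 1 | 0
  67 | 11000111110110 | 1 | 1
  68 | 10001111101101 | 1 | 0
  69 | 00011111011010 | 0 | 0
  70 | 00111110110100 | 0 | 0
  71 | 01111101101000 | 0 | 1
  72 | 11111011010001 | 1 | 1
  73 | 11110110100011 | 1 | 0
  74 | 11101101000110 | 1 | 1
  75 | 11011010001101 | 1 | 1
  76 | 10110100011011 | 1 | 1
  77 | 01101000110111 | 0 | 1
  78 | 11010001101111 | 1 | 1
  79 | 10100011011111 | 1 | 1
  80 | 01000110111111 | 0 | 0
  81 | 10001101111110 | 1 | 0
  82 | 00011011111100 | 0 | 1
  83 | 00110111111001 | 0 | 0
  84 | 01101111110010 | 0 | 0
  85 | 11011111100100 | 1 | 0
  86 | 10111111001000 | 1 | 1
  87 | 01111110010001 | 0 | 1
  88 | 11111100100011 | 1 | 0
  89 | 11111001000110 | 1 | 1
  90 | 11110010001101 | 1 | 1
  91 | 11100100011011 | 1 | 1
  92 | 11001000110111 | 1 | 0
  93 | 10010001101110 | 1 | 0
  94 | 00100011011100 | 0 | 0
  95 | 01000110111000 | 0 | 0

101000110110011001001001010001101110010010000010011001110110010111111000111110110100011011111100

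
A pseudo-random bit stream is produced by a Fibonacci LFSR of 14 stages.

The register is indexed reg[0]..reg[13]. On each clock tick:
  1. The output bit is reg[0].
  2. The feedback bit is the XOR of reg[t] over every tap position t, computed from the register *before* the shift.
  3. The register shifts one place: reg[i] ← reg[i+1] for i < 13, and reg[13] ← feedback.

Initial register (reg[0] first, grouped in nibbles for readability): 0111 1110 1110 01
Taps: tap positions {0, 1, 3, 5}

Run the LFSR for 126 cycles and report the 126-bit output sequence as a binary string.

tick  register→output (feedback)
  0  01111110111001→0 (1)
  1  11111101110011→1 (0)
  2  11111011100110→1 (1)
  3  11110111001101→1 (0)
  4  11101110011010→1 (1)
  5  11011100110101→1 (0)
  6  10111001101010→1 (0)
  7  01110011010100→0 (0)
  8  11100110101000→1 (1)
  9  11001101010001→1 (1)
 10  10011010100011→1 (0)
 11  00110101000110→0 (0)
 12  01101010001100→0 (1)
 13  11010100011001→1 (0)
 14  10101000110010→1 (1)
 15  01010001100101→0 (0)
 16  10100011001010→1 (1)
 17  01000110010101→0 (0)
 18  10001100101010→1 (0)
 19  00011001010100→0 (1)
 20  00110010101001→0 (1)
 21  01100101010011→0 (0)
 22  11001010100110→1 (0)
 23  10010101001100→1 (1)
 24  00101010011001→0 (0)
 25  01010100110010→0 (1)
 26  10101001100101→1 (1)
 27  01010011001011→0 (0)
 28  10100110010110→1 (0)
 29  01001100101100→0 (0)
 30  10011001011000→1 (0)
 31  00110010110000→0 (1)
 32  01100101100001→0 (0)
 33  11001011000010→1 (0)
 34  10010110000100→1 (1)
 35  00101100001001→0 (1)
 36  01011000010011→0 (0)
 37  10110000100110→1 (0)
 38  01100001001100→0 (1)
 39  11000010011001→1 (0)
 40  10000100110010→1 (0)
 41  00001001100100→0 (0)
 42  00010011001000→0 (1)
 43  00100110010001→0 (1)
 44  01001100100011→0 (0)
 45  10011001000110→1 (0)
 46  00110010001100→0 (1)
 47  01100100011001→0 (0)
 48  11001000110010→1 (0)
 49  10010001100100→1 (0)
 50  00100011001000→0 (0)
 51  01000110010000→0 (0)
 52  10001100100000→1 (0)
 53  00011001000000→0 (1)
 54  00110010000001→0 (1)
 55  01100100000011→0 (0)
 56  11001000000110→1 (0)
 57  10010000001100→1 (0)
 58  00100000011000→0 (0)
 59  01000000110000→0 (1)
 60  10000001100001→1 (1)
 61  00000011000011→0 (0)
 62  00000110000110→0 (1)
 63  00001100001101→0 (1)
 64  00011000011011→0 (1)
 65  00110000110111→0 (1)
 66  01100001101111→0 (1)
 67  11000011011111→1 (0)
 68  10000110111110→1 (0)
 69  00001101111100→0 (1)
 70  00011011111001→0 (1)
 71  00110111110011→0 (0)
 72  01101111100110→0 (0)
 73  11011111001100→1 (0)
 74  10111110011000→1 (1)
 75  01111100110001→0 (1)
 76  11111001100011→1 (1)
 77  11110011000111→1 (1)
 78  11100110001111→1 (1)
 79  11001100011111→1 (1)
 80  10011000111111→1 (0)
 81  00110001111110→0 (1)
 82  01100011111101→0 (1)
 83  11000111111011→1 (1)
 84  10001111110111→1 (0)
 85  00011111101110→0 (0)
 86  00111111011100→0 (0)
 87  01111110111000→0 (1)
 88  11111101110001→1 (0)
 89  11111011100010→1 (1)
 90  11110111000101→1 (0)
 91  11101110001010→1 (1)
 92  11011100010101→1 (0)
 93  10111000101010→1 (0)
 94  01110001010100→0 (0)
 95  11100010101000→1 (0)
 96  11000101010000→1 (1)
 97  10001010100001→1 (1)
 98  00010101000011→0 (0)
 99  00101010000110→0 (0)
100  01010100001100→0 (1)
101  10101000011001→1 (1)
102  01010000110011→0 (0)
103  10100001100110→1 (1)
104  01000011001101→0 (1)
105  10000110011011→1 (0)
106  00001100110110→0 (1)
107  00011001101101→0 (1)
108  00110011011011→0 (1)
109  01100110110111→0 (0)
110  11001101101110→1 (1)
111  10011011011101→1 (0)
112  00110110111010→0 (0)
113  01101101110100→0 (0)
114  11011011101000→1 (1)
115  10110111010001→1 (1)
116  01101110100011→0 (0)
117  11011101000110→1 (0)
118  10111010001100→1 (0)
119  01110100011000→0 (1)
120  11101000110001→1 (0)
121  11010001100010→1 (1)
122  10100011000101→1 (1)
123  01000110001011→0 (0)
124  10001100010110→1 (0)
125  00011000101100→0 (1)

011111101110011010100011001010100110010110000100110010001100100000011000011011111001100011111101110001010100001100110110111010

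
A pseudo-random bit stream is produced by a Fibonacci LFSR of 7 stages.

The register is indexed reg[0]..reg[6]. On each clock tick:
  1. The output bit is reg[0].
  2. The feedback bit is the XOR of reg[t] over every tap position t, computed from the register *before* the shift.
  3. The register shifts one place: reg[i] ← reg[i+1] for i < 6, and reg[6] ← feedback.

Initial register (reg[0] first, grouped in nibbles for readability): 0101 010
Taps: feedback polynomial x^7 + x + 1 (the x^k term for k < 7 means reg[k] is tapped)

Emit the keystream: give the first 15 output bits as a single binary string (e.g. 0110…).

step | reg (before) | out | fb
   0 | 0101010 | 0 | 1
   1 | 1010101 | 1 | 1
   2 | 0101011 | 0 | 1
   3 | 1010111 | 1 | 1
   4 | 0101111 | 0 | 1
   5 | 1011111 | 1 | 1
   6 | 0111111 | 0 | 1
   7 | 1111111 | 1 | 0
   8 | 1111110 | 1 | 0
   9 | 1111100 | 1 | 0
  10 | 1111000 | 1 | 0
  11 | 1110000 | 1 | 0
  12 | 1100000 | 1 | 0
  13 | 1000000 | 1 | 1
  14 | 0000001 | 0 | 0

010101011111110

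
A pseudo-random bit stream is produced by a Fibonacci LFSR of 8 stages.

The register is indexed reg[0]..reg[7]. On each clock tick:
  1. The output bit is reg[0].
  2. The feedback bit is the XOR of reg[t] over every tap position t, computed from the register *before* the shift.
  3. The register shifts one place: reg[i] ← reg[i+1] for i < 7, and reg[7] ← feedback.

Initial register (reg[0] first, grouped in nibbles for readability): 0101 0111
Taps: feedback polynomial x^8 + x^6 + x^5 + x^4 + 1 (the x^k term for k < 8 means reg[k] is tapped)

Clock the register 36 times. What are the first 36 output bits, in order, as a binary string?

010101110000011000101011001100101111

step | reg (before) | out | fb
   0 | 01010111 | 0 | 0
   1 | 10101110 | 1 | 0
   2 | 01011100 | 0 | 0
   3 | 10111000 | 1 | 0
   4 | 01110000 | 0 | 0
   5 | 11100000 | 1 | 1
   6 | 11000001 | 1 | 1
   7 | 10000011 | 1 | 0
   8 | 00000110 | 0 | 0
   9 | 00001100 | 0 | 0
  10 | 00011000 | 0 | 1
  11 | 00110001 | 0 | 0
  12 | 01100010 | 0 | 1
  13 | 11000101 | 1 | 0
  14 | 10001010 | 1 | 1
  15 | 00010101 | 0 | 1
  16 | 00101011 | 0 | 0
  17 | 01010110 | 0 | 0
  18 | 10101100 | 1 | 1
  19 | 01011001 | 0 | 1
  20 | 10110011 | 1 | 0
  21 | 01100110 | 0 | 0
  22 | 11001100 | 1 | 1
  23 | 10011001 | 1 | 0
  24 | 00110010 | 0 | 1
  25 | 01100101 | 0 | 1
  26 | 11001011 | 1 | 1
  27 | 10010111 | 1 | 1
  28 | 00101111 | 0 | 1
  29 | 01011111 | 0 | 1
  30 | 10111111 | 1 | 0
  31 | 01111110 | 0 | 1
  32 | 11111101 | 1 | 1
  33 | 11111011 | 1 | 1
  34 | 11110111 | 1 | 1
  35 | 11101111 | 1 | 0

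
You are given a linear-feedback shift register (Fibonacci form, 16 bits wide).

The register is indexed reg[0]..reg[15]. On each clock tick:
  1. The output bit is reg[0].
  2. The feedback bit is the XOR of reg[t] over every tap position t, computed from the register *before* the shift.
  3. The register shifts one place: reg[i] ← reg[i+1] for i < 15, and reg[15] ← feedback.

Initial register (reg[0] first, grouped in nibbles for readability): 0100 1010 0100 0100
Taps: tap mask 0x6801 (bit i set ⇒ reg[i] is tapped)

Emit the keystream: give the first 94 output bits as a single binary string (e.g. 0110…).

tick  register→output (feedback)
  0  0100101001000100→0 (1)
  1  1001010010001001→1 (1)
  2  0010100100010011→0 (0)
  3  0101001000100110→0 (0)
  4  1010010001001100→1 (0)
  5  0100100010011000→0 (1)
  6  1001000100110001→1 (0)
  7  0010001001100010→0 (1)
  8  0100010011000101→0 (1)
  9  1000100110001011→1 (0)
 10  0001001100010110→0 (1)
 11  0010011000101101→0 (1)
 12  0100110001011011→0 (0)
 13  1001100010110110→1 (0)
 14  0011000101101100→0 (1)
 15  0110001011011001→0 (1)
 16  1100010110110011→1 (1)
 17  1000101101100111→1 (1)
 18  0001011011001111→0 (0)
 19  0010110110011110→0 (1)
 20  0101101100111101→0 (0)
 21  1011011001111010→1 (1)
 22  0110110011110101→0 (0)
 23  1101100111101010→1 (0)
 24  1011001111010100→1 (1)
 25  0110011110101001→0 (0)
 26  1100111101010010→1 (1)
 27  1001111010100101→1 (0)
 28  0011110101001010→0 (1)
 29  0111101010010101→0 (0)
 30  1111010100101010→1 (0)
 31  1110101001010100→1 (1)
 32  1101010010101001→1 (1)
 33  1010100101010011→1 (1)
 34  0101001010100111→0 (0)
 35  1010010101001110→1 (1)
 36  0100101010011101→0 (0)
 37  1001010100111010→1 (1)
 38  0010101001110101→0 (0)
 39  0101010011101010→0 (1)
 40  1010100111010101→1 (1)
 41  0101001110101011→0 (1)
 42  1010011101010111→1 (0)
 43  0100111010101110→0 (0)
 44  1001110101011100→1 (1)
 45  0011101010111001→0 (1)
 46  0111010101110011→0 (0)
 47  1110101011100110→1 (1)
 48  1101010111001101→1 (0)
 49  1010101110011010→1 (1)
 50  0101011100110101→0 (0)
 51  1010111001101010→1 (0)
 52  0101110011010100→0 (0)
 53  1011100110101000→1 (1)
 54  0111001101010001→0 (1)
 55  1110011010100011→1 (0)
 56  1100110101000110→1 (1)
 57  1001101010001101→1 (0)
 58  0011010100011010→0 (0)
 59  0110101000110100→0 (0)
 60  1101010001101000→1 (1)
 61  1010100011010001→1 (0)
 62  0101000110100010→0 (1)
 63  1010001101000101→1 (0)
 64  0100011010001010→0 (1)
 65  1000110100010101→1 (1)
 66  0001101000101011→0 (1)
 67  0011010001010111→0 (1)
 68  0110100010101111→0 (0)
 69  1101000101011110→1 (0)
 70  1010001010111100→1 (1)
 71  0100010101111001→0 (1)
 72  1000101011110011→1 (1)
 73  0001010111100111→0 (0)
 74  0010101111001110→0 (0)
 75  0101011110011100→0 (0)
 76  1010111100111000→1 (0)
 77  0101111001110000→0 (1)
 78  1011110011100001→1 (1)
 79  0111100111000011→0 (1)
 80  1111001110000111→1 (1)
 81  1110011100001111→1 (1)
 82  1100111000011111→1 (0)
 83  1001110000111110→1 (0)
 84  0011100001111100→0 (0)
 85  0111000011111000→0 (1)
 86  1110000111110001→1 (0)
 87  1100001111100010→1 (0)
 88  1000011111000100→1 (0)
 89  0000111110001000→0 (0)
 90  0001111100010000→0 (1)
 91  0011111000100001→0 (0)
 92  0111110001000010→0 (1)
 93  1111100010000101→1 (0)

0100101001000100110001011011001111010100101010011101010111001101010001101000101011110011100001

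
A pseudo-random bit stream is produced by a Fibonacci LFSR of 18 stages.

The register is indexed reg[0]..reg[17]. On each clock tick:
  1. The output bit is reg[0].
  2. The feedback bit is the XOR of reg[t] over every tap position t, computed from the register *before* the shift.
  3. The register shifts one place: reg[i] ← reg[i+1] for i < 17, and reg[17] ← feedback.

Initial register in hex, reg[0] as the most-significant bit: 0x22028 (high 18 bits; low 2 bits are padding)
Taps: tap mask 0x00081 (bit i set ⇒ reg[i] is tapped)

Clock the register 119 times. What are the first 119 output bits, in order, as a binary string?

00100010000000101000100011010001101110000000001101101110011011010001011000111001100000101011111000110111011010010110000

k : reg_k → out_k, fb_k
0: 001000100000001010 → 0, fb=0
1: 010001000000010100 → 0, fb=0
2: 100010000000101000 → 1, fb=1
3: 000100000001010001 → 0, fb=0
4: 001000000010100010 → 0, fb=0
5: 010000000101000100 → 0, fb=0
6: 100000001010001000 → 1, fb=1
7: 000000010100010001 → 0, fb=1
8: 000000101000100011 → 0, fb=0
9: 000001010001000110 → 0, fb=1
10: 000010100010001101 → 0, fb=0
11: 000101000100011010 → 0, fb=0
12: 001010001000110100 → 0, fb=0
13: 010100010001101000 → 0, fb=1
14: 101000100011010001 → 1, fb=1
15: 010001000110100011 → 0, fb=0
16: 100010001101000110 → 1, fb=1
17: 000100011010001101 → 0, fb=1
18: 001000110100011011 → 0, fb=1
19: 010001101000110111 → 0, fb=0
20: 100011010001101110 → 1, fb=0
21: 000110100011011100 → 0, fb=0
22: 001101000110111000 → 0, fb=0
23: 011010001101110000 → 0, fb=0
24: 110100011011100000 → 1, fb=0
25: 101000110111000000 → 1, fb=0
26: 010001101110000000 → 0, fb=0
27: 100011011100000000 → 1, fb=0
28: 000110111000000000 → 0, fb=1
29: 001101110000000001 → 0, fb=1
30: 011011100000000011 → 0, fb=0
31: 110111000000000110 → 1, fb=1
32: 101110000000001101 → 1, fb=1
33: 011100000000011011 → 0, fb=0
34: 111000000000110110 → 1, fb=1
35: 110000000001101101 → 1, fb=1
36: 100000000011011011 → 1, fb=1
37: 000000000110110111 → 0, fb=0
38: 000000001101101110 → 0, fb=0
39: 000000011011011100 → 0, fb=1
40: 000000110110111001 → 0, fb=1
41: 000001101101110011 → 0, fb=0
42: 000011011011100110 → 0, fb=1
43: 000110110111001101 → 0, fb=1
44: 001101101110011011 → 0, fb=0
45: 011011011100110110 → 0, fb=1
46: 110110111001101101 → 1, fb=0
47: 101101110011011010 → 1, fb=0
48: 011011100110110100 → 0, fb=0
49: 110111001101101000 → 1, fb=1
50: 101110011011010001 → 1, fb=0
51: 011100110110100010 → 0, fb=1
52: 111001101101000101 → 1, fb=1
53: 110011011010001011 → 1, fb=0
54: 100110110100010110 → 1, fb=0
55: 001101101000101100 → 0, fb=0
56: 011011010001011000 → 0, fb=1
57: 110110100010110001 → 1, fb=1
58: 101101000101100011 → 1, fb=1
59: 011010001011000111 → 0, fb=0
60: 110100010110001110 → 1, fb=0
61: 101000101100011100 → 1, fb=1
62: 010001011000111001 → 0, fb=1
63: 100010110001110011 → 1, fb=0
64: 000101100011100110 → 0, fb=0
65: 001011000111001100 → 0, fb=0
66: 010110001110011000 → 0, fb=0
67: 101100011100110000 → 1, fb=0
68: 011000111001100000 → 0, fb=1
69: 110001110011000001 → 1, fb=0
70: 100011100110000010 → 1, fb=1
71: 000111001100000101 → 0, fb=0
72: 001110011000001010 → 0, fb=1
73: 011100110000010101 → 0, fb=1
74: 111001100000101011 → 1, fb=1
75: 110011000001010111 → 1, fb=1
76: 100110000010101111 → 1, fb=1
77: 001100000101011111 → 0, fb=0
78: 011000001010111110 → 0, fb=0
79: 110000010101111100 → 1, fb=0
80: 100000101011111000 → 1, fb=1
81: 000001010111110001 → 0, fb=1
82: 000010101111100011 → 0, fb=0
83: 000101011111000110 → 0, fb=1
84: 001010111110001101 → 0, fb=1
85: 010101111100011011 → 0, fb=1
86: 101011111000110111 → 1, fb=0
87: 010111110001101110 → 0, fb=1
88: 101111100011011101 → 1, fb=1
89: 011111000110111011 → 0, fb=0
90: 111110001101110110 → 1, fb=1
91: 111100011011101101 → 1, fb=0
92: 111000110111011010 → 1, fb=0
93: 110001101110110100 → 1, fb=1
94: 100011011101101001 → 1, fb=0
95: 000110111011010010 → 0, fb=1
96: 001101110110100101 → 0, fb=1
97: 011011101101001011 → 0, fb=0
98: 110111011010010110 → 1, fb=0
99: 101110110100101100 → 1, fb=0
100: 011101101001011000 → 0, fb=0
101: 111011010010110000 → 1, fb=0
102: 110110100101100000 → 1, fb=1
103: 101101001011000001 → 1, fb=1
104: 011010010110000011 → 0, fb=1
105: 110100101100000111 → 1, fb=1
106: 101001011000001111 → 1, fb=0
107: 010010110000011110 → 0, fb=1
108: 100101100000111101 → 1, fb=1
109: 001011000001111011 → 0, fb=0
110: 010110000011110110 → 0, fb=0
111: 101100000111101100 → 1, fb=1
112: 011000001111011001 → 0, fb=0
113: 110000011110110010 → 1, fb=0
114: 100000111101100100 → 1, fb=0
115: 000001111011001000 → 0, fb=1
116: 000011110110010001 → 0, fb=1
117: 000111101100100011 → 0, fb=0
118: 001111011001000110 → 0, fb=1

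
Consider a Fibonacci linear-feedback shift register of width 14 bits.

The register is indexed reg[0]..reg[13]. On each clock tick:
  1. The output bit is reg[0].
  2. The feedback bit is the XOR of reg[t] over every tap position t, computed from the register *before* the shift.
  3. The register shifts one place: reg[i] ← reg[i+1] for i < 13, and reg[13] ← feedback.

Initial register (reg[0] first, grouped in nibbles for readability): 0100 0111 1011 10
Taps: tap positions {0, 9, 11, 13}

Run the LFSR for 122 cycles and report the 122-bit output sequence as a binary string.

01000111101110101110011000010001110010100110111011111110111000001011000000000011001010000111111100101001000110100010000110

step | reg (before) | out | fb
   0 | 01000111101110 | 0 | 1
   1 | 10001111011101 | 1 | 0
   2 | 00011110111010 | 0 | 1
   3 | 00111101110101 | 0 | 1
   4 | 01111011101011 | 0 | 1
   5 | 11110111010111 | 1 | 0
   6 | 11101110101110 | 1 | 0
   7 | 11011101011100 | 1 | 1
   8 | 10111010111001 | 1 | 1
   9 | 01110101110011 | 0 | 0
  10 | 11101011100110 | 1 | 0
  11 | 11010111001100 | 1 | 0
  12 | 10101110011000 | 1 | 0
  13 | 01011100110000 | 0 | 1
  14 | 10111001100001 | 1 | 0
  15 | 01110011000010 | 0 | 0
  16 | 11100110000100 | 1 | 0
  17 | 11001100001000 | 1 | 1
  18 | 10011000010001 | 1 | 1
  19 | 00110000100011 | 0 | 1
  20 | 01100001000111 | 0 | 0
  21 | 11000010001110 | 1 | 0
  22 | 10000100011100 | 1 | 1
  23 | 00001000111001 | 0 | 0
  24 | 00010001110010 | 0 | 1
  25 | 00100011100101 | 0 | 0
  26 | 01000111001010 | 0 | 0
  27 | 10001110010100 | 1 | 1
  28 | 00011100101001 | 0 | 1
  29 | 00111001010011 | 0 | 0
  30 | 01110010100110 | 0 | 1
  31 | 11100101001101 | 1 | 1
  32 | 11001010011011 | 1 | 1
  33 | 10010100110111 | 1 | 0
  34 | 00101001101110 | 0 | 1
  35 | 01010011011101 | 0 | 1
  36 | 10100110111011 | 1 | 1
  37 | 01001101110111 | 0 | 1
  38 | 10011011101111 | 1 | 1
  39 | 00110111011111 | 0 | 1
  40 | 01101110111111 | 0 | 1
  41 | 11011101111111 | 1 | 0
  42 | 10111011111110 | 1 | 1
  43 | 01110111111101 | 0 | 1
  44 | 11101111111011 | 1 | 1
  45 | 11011111110111 | 1 | 0
  46 | 10111111101110 | 1 | 0
  47 | 01111111011100 | 0 | 0
  48 | 11111110111000 | 1 | 0
  49 | 11111101110000 | 1 | 0
  50 | 11111011100000 | 1 | 1
  51 | 11110111000001 | 1 | 0
  52 | 11101110000010 | 1 | 1
  53 | 11011100000101 | 1 | 1
  54 | 10111000001011 | 1 | 0
  55 | 01110000010110 | 0 | 0
  56 | 11100000101100 | 1 | 0
  57 | 11000001011000 | 1 | 0
  58 | 10000010110000 | 1 | 0
  59 | 00000101100000 | 0 | 0
  60 | 00001011000000 | 0 | 0
  61 | 00010110000000 | 0 | 0
  62 | 00101100000000 | 0 | 0
  63 | 01011000000000 | 0 | 0
  64 | 10110000000000 | 1 | 1
  65 | 01100000000001 | 0 | 1
  66 | 11000000000011 | 1 | 0
  67 | 10000000000110 | 1 | 0
  68 | 00000000001100 | 0 | 1
  69 | 00000000011001 | 0 | 0
  70 | 00000000110010 | 0 | 1
  71 | 00000001100101 | 0 | 0
  72 | 00000011001010 | 0 | 0
  73 | 00000110010100 | 0 | 0
  74 | 00001100101000 | 0 | 0
  75 | 00011001010000 | 0 | 1
  76 | 00110010100001 | 0 | 1
  77 | 01100101000011 | 0 | 1
  78 | 11001010000111 | 1 | 1
  79 | 10010100001111 | 1 | 1
  80 | 00101000011111 | 0 | 1
  81 | 01010000111111 | 0 | 1
  82 | 10100001111111 | 1 | 0
  83 | 01000011111110 | 0 | 0
  84 | 10000111111100 | 1 | 1
  85 | 00001111111001 | 0 | 0
  86 | 00011111110010 | 0 | 1
  87 | 00111111100101 | 0 | 0
  88 | 01111111001010 | 0 | 0
  89 | 11111110010100 | 1 | 1
  90 | 11111100101001 | 1 | 0
  91 | 11111001010010 | 1 | 0
  92 | 11110010100100 | 1 | 0
  93 | 11100101001000 | 1 | 1
  94 | 11001010010001 | 1 | 1
  95 | 10010100100011 | 1 | 0
  96 | 00101001000110 | 0 | 1
  97 | 01010010001101 | 0 | 0
  98 | 10100100011010 | 1 | 0
  99 | 01001000110100 | 0 | 0
 100 | 10010001101000 | 1 | 1
 101 | 00100011010001 | 0 | 0
 102 | 01000110100010 | 0 | 0
 103 | 10001101000100 | 1 | 0
 104 | 00011010001000 | 0 | 0
 105 | 00110100010000 | 0 | 1
 106 | 01101000100001 | 0 | 1
 107 | 11010001000011 | 1 | 0
 108 | 10100010000110 | 1 | 0
 109 | 01000100001100 | 0 | 1
 110 | 10001000011001 | 1 | 1
 111 | 00010000110011 | 0 | 0
 112 | 00100001100110 | 0 | 1
 113 | 01000011001101 | 0 | 0
 114 | 10000110011010 | 1 | 0
 115 | 00001100110100 | 0 | 0
 116 | 00011001101000 | 0 | 0
 117 | 00110011010000 | 0 | 1
 118 | 01100110100001 | 0 | 1
 119 | 11001101000011 | 1 | 0
 120 | 10011010000110 | 1 | 0
 121 | 00110100001100 | 0 | 1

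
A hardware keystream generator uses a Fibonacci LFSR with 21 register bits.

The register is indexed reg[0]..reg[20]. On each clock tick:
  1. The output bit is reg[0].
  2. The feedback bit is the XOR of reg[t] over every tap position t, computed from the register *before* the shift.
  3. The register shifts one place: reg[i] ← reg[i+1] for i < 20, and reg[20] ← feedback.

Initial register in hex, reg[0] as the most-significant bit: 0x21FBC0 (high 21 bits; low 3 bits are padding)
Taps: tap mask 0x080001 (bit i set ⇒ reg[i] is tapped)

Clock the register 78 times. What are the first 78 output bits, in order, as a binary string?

tick  register→output (feedback)
  0  001000011111101111000→0 (0)
  1  010000111111011110000→0 (0)
  2  100001111110111100000→1 (1)
  3  000011111101111000001→0 (0)
  4  000111111011110000010→0 (1)
  5  001111110111100000101→0 (0)
  6  011111101111000001010→0 (1)
  7  111111011110000010101→1 (1)
  8  111110111100000101011→1 (0)
  9  111101111000001010110→1 (0)
 10  111011110000010101100→1 (1)
 11  110111100000101011001→1 (1)
 12  101111000001010110011→1 (0)
 13  011110000010101100110→0 (1)
 14  111100000101011001101→1 (1)
 15  111000001010110011011→1 (0)
 16  110000010101100110110→1 (0)
 17  100000101011001101100→1 (1)
 18  000001010110011011001→0 (0)
 19  000010101100110110010→0 (1)
 20  000101011001101100101→0 (0)
 21  001010110011011001010→0 (1)
 22  010101100110110010101→0 (0)
 23  101011001101100101010→1 (0)
 24  010110011011001010100→0 (0)
 25  101100110110010101000→1 (1)
 26  011001101100101010001→0 (0)
 27  110011011001010100010→1 (0)
 28  100110110010101000100→1 (1)
 29  001101100101010001001→0 (0)
 30  011011001010100010010→0 (1)
 31  110110010101000100101→1 (1)
 32  101100101010001001011→1 (0)
 33  011001010100010010110→0 (1)
 34  110010101000100101101→1 (1)
 35  100101010001001011011→1 (0)
 36  001010100010010110110→0 (1)
 37  010101000100101101101→0 (0)
 38  101010001001011011010→1 (0)
 39  010100010010110110100→0 (0)
 40  101000100101101101000→1 (1)
 41  010001001011011010001→0 (0)
 42  100010010110110100010→1 (0)
 43  000100101101101000100→0 (0)
 44  001001011011010001000→0 (0)
 45  010010110110100010000→0 (0)
 46  100101101101000100000→1 (1)
 47  001011011010001000001→0 (0)
 48  010110110100010000010→0 (1)
 49  101101101000100000101→1 (1)
 50  011011010001000001011→0 (1)
 51  110110100010000010111→1 (0)
 52  101101000100000101110→1 (0)
 53  011010001000001011100→0 (0)
 54  110100010000010111000→1 (1)
 55  101000100000101110001→1 (1)
 56  010001000001011100011→0 (1)
 57  100010000010111000111→1 (0)
 58  000100000101110001110→0 (1)
 59  001000001011100011101→0 (0)
 60  010000010111000111010→0 (1)
 61  100000101110001110101→1 (1)
 62  000001011100011101011→0 (1)
 63  000010111000111010111→0 (1)
 64  000101110001110101111→0 (1)
 65  001011100011101011111→0 (1)
 66  010111000111010111111→0 (1)
 67  101110001110101111111→1 (0)
 68  011100011101011111110→0 (1)
 69  111000111010111111101→1 (1)
 70  110001110101111111011→1 (0)
 71  100011101011111110110→1 (0)
 72  000111010111111101100→0 (0)
 73  001110101111111011000→0 (0)
 74  011101011111110110000→0 (0)
 75  111010111111101100000→1 (1)
 76  110101111111011000001→1 (1)
 77  101011111110110000011→1 (0)

001000011111101111000001010110011011001010100010010110110100010000010111000111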